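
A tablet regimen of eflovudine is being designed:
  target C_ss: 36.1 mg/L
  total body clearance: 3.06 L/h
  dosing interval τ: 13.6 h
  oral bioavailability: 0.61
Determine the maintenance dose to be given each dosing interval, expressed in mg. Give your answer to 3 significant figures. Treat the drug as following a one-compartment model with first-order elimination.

2460 mg

At steady state, F × (Dose/τ) = Css × CL.
Dose = Css × CL × τ / F = 36.1 × 3.060 × 13.6 / 0.61 = 2463 mg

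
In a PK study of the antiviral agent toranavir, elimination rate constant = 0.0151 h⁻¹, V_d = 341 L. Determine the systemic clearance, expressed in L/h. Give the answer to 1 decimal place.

CL = k × Vd = 0.0151 × 341 = 5.149 L/h

5.1 L/h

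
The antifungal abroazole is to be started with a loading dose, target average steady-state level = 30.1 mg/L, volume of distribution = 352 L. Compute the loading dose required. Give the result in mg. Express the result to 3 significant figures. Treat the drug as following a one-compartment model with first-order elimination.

LD = Css × Vd = 30.1 × 352 = 10600 mg

10600 mg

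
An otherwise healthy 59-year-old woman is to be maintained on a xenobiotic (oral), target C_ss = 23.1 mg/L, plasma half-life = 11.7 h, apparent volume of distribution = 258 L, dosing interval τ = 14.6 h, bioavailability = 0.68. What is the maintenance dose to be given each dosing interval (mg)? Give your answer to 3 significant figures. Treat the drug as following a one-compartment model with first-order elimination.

7580 mg

k = ln2 / t½ = 0.693147 / 11.7 = 0.05924 h⁻¹
CL = k × Vd = 0.05924 × 258 = 15.28 L/h
At steady state, F × (Dose/τ) = Css × CL.
Dose = Css × CL × τ / F = 23.1 × 15.28 × 14.6 / 0.68 = 7578 mg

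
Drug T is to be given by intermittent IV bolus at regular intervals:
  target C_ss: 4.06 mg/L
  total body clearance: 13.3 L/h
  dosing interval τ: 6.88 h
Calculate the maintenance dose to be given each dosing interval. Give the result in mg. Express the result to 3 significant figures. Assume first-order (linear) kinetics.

At steady state, Dose/τ = Css × CL.
Dose = Css × CL × τ = 4.06 × 13.30 × 6.88 = 371.5 mg

372 mg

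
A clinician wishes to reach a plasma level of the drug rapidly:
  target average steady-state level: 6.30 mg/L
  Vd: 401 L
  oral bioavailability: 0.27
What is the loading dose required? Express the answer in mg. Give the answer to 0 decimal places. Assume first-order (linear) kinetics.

9357 mg

LD = Css × Vd / F = 6.30 × 401 / 0.27 = 9357 mg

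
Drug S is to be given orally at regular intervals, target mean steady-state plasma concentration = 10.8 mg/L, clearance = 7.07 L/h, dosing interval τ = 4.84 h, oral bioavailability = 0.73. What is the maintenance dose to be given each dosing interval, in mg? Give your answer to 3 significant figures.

506 mg

At steady state, F × (Dose/τ) = Css × CL.
Dose = Css × CL × τ / F = 10.8 × 7.070 × 4.84 / 0.73 = 506.3 mg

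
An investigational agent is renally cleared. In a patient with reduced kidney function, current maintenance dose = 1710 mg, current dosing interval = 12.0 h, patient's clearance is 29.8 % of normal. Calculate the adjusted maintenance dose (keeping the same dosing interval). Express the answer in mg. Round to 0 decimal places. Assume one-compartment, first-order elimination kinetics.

To keep the same average steady-state level, dosing rate must scale with clearance.
CL ratio = 29.8 / 100 = 0.2980
New dose (same interval) = 1710 × 0.2980 = 509.6 mg

510 mg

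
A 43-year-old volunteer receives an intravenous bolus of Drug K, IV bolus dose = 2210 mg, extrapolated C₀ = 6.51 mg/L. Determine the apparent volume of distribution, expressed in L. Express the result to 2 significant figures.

340 L

Vd = Dose / C₀ = 2210 / 6.51 = 339.5 L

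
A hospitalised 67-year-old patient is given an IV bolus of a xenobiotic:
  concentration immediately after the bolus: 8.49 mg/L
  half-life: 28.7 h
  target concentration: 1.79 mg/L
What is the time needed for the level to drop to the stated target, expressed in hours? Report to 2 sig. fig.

k = ln2 / t½ = 0.693147 / 28.7 = 0.02415 h⁻¹
t = ln(C₀ / C) / k = ln(8.490 / 1.79) / 0.02415
  = ln(4.743) / 0.02415 = 1.557 / 0.02415 = 64.47 h

64 h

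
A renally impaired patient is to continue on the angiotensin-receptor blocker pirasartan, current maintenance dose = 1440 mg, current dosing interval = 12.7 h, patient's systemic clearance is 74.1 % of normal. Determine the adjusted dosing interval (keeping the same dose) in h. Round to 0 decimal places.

To keep the same average steady-state level, dosing rate must scale with clearance.
CL ratio = 74.1 / 100 = 0.7410
New interval (same dose) = 12.7 / 0.7410 = 17.14 h

17 h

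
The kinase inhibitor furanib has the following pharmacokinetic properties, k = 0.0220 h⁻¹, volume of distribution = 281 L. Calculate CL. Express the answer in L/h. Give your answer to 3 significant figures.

6.18 L/h

CL = k × Vd = 0.0220 × 281 = 6.182 L/h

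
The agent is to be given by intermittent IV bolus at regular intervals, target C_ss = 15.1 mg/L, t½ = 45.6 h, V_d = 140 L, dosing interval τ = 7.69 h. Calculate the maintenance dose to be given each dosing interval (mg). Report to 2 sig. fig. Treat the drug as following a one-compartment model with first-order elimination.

250 mg

k = ln2 / t½ = 0.693147 / 45.6 = 0.01520 h⁻¹
CL = k × Vd = 0.01520 × 140 = 2.128 L/h
At steady state, Dose/τ = Css × CL.
Dose = Css × CL × τ = 15.1 × 2.128 × 7.69 = 247.1 mg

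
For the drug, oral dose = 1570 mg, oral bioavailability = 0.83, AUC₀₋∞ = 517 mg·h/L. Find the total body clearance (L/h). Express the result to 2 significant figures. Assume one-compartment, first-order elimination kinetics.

2.5 L/h

CL = F·Dose / AUC = 0.83 × 1570 / 517 = 2.521 L/h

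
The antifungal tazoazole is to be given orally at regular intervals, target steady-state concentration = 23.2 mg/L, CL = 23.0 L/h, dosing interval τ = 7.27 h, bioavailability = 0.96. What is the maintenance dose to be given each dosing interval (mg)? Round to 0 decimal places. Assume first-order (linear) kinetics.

At steady state, F × (Dose/τ) = Css × CL.
Dose = Css × CL × τ / F = 23.2 × 23.00 × 7.27 / 0.96 = 4041 mg

4041 mg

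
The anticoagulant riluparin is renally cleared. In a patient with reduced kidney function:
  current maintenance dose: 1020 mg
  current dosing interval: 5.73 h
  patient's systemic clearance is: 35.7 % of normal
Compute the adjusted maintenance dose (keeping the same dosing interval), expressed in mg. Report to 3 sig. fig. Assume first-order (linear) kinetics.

To keep the same average steady-state level, dosing rate must scale with clearance.
CL ratio = 35.7 / 100 = 0.3570
New dose (same interval) = 1020 × 0.3570 = 364.1 mg

364 mg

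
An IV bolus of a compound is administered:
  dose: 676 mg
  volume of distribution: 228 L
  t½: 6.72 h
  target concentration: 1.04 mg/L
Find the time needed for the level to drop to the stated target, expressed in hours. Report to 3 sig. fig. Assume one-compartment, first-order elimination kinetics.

C₀ = Dose / Vd = 676.0 / 228 = 2.965 mg/L
k = ln2 / t½ = 0.693147 / 6.72 = 0.1031 h⁻¹
t = ln(C₀ / C) / k = ln(2.965 / 1.04) / 0.1031
  = ln(2.851) / 0.1031 = 1.048 / 0.1031 = 10.16 h

10.2 h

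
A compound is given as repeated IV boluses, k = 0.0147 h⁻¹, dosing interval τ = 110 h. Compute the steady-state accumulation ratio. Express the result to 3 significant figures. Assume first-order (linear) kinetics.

e^(−kτ) = e^(−0.01470 × 110) = 0.1985
Accumulation ratio R = 1 / (1 − e^(−kτ)) = 1 / (1 − 0.1985) = 1.248

1.25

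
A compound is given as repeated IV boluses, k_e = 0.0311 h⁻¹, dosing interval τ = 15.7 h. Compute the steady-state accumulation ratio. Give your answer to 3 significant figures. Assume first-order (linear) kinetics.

e^(−kτ) = e^(−0.03110 × 15.7) = 0.6137
Accumulation ratio R = 1 / (1 − e^(−kτ)) = 1 / (1 − 0.6137) = 2.589

2.59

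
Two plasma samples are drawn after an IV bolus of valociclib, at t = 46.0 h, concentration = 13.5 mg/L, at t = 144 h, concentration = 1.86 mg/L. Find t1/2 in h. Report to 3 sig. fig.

34.3 h

k = ln(C₁/C₂) / (t₂ − t₁) = ln(13.5/1.86) / (144 − 46.0)
  = 1.982 / 98.00 = 0.02022 h⁻¹
t½ = ln2 / k = 0.693147 / 0.02022 = 34.28 h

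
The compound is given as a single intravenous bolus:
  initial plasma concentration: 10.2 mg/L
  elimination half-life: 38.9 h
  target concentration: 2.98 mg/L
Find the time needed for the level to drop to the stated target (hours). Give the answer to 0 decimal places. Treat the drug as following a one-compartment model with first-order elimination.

69 h

k = ln2 / t½ = 0.693147 / 38.9 = 0.01782 h⁻¹
t = ln(C₀ / C) / k = ln(10.20 / 2.98) / 0.01782
  = ln(3.423) / 0.01782 = 1.231 / 0.01782 = 69.08 h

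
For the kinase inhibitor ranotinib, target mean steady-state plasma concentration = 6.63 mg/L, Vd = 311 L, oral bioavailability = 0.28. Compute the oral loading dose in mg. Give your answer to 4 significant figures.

7364 mg

LD = Css × Vd / F = 6.63 × 311 / 0.28 = 7364 mg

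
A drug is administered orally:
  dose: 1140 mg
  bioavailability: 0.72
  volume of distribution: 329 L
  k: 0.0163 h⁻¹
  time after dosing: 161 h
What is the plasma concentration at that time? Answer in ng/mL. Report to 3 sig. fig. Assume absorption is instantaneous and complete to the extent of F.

Amount reaching circulation = F × Dose = 0.72 × 1140 = 820.8 mg
C₀ = F·Dose / Vd = 820.8 / 329 = 2.495 mg/L
C = C₀ · e^(−k·t) = 2.495 × e^(−0.01630 × 161)
  = 2.495 × 0.07249 = 0.1809 mg/L
Convert: 0.1809 mg/L × 1000 = 180.9 ng/mL

181 ng/mL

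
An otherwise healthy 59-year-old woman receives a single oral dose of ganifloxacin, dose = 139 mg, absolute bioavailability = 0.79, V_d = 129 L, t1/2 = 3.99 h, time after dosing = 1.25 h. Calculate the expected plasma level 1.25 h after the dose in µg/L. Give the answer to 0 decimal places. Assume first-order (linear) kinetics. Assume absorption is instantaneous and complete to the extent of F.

685 µg/L

Amount reaching circulation = F × Dose = 0.79 × 139.0 = 109.8 mg
C₀ = F·Dose / Vd = 109.8 / 129 = 0.8512 mg/L
k = ln2 / t½ = 0.693147 / 3.99 = 0.1737 h⁻¹
C = C₀ · e^(−k·t) = 0.8512 × e^(−0.1737 × 1.25)
  = 0.8512 × 0.8048 = 0.6850 mg/L
Convert: 0.6850 mg/L × 1000 = 685.0 µg/L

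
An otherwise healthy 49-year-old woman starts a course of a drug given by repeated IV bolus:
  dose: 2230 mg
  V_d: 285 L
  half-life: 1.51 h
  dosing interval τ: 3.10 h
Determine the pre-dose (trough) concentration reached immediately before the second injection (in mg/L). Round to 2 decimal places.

1.89 mg/L

C₀ per dose = Dose / Vd = 2230 / 285 = 7.825 mg/L
k = ln2 / t½ = 0.693147 / 1.51 = 0.4590 h⁻¹
Fraction remaining after one interval: r = e^(−kτ) = e^(−0.4590 × 3.10) = 0.2410
Before dose 2, 1 dose has been given (aged 1τ).
C_trough = C₀ × r = 7.825 × 0.2410 = 1.886 mg/L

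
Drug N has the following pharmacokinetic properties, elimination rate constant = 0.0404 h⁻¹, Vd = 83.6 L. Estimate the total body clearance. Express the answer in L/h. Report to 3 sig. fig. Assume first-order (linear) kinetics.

CL = k × Vd = 0.0404 × 83.6 = 3.377 L/h

3.38 L/h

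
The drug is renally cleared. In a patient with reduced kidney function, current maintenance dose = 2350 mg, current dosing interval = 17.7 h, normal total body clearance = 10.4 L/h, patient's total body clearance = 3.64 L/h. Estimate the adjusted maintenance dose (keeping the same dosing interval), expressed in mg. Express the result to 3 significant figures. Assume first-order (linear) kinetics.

To keep the same average steady-state level, dosing rate must scale with clearance.
CL ratio = 3.64 / 10.4 = 0.3500
New dose (same interval) = 2350 × 0.3500 = 822.5 mg

823 mg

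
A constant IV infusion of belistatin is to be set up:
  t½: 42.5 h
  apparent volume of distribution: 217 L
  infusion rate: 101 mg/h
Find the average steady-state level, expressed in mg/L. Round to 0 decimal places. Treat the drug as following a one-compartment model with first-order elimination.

k = ln2 / t½ = 0.693147 / 42.5 = 0.01631 h⁻¹
CL = k × Vd = 0.01631 × 217 = 3.539 L/h
At steady state Css = R₀ / CL = 101 / 3.539 = 28.54 mg/L

29 mg/L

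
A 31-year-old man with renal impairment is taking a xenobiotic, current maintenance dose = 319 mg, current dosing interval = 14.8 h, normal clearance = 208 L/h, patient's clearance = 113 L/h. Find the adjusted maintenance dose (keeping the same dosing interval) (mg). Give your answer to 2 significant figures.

170 mg

To keep the same average steady-state level, dosing rate must scale with clearance.
CL ratio = 113 / 208 = 0.5433
New dose (same interval) = 319 × 0.5433 = 173.3 mg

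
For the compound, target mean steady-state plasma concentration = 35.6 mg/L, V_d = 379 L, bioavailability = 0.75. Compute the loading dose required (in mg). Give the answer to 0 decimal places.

17990 mg

LD = Css × Vd / F = 35.6 × 379 / 0.75 = 17990 mg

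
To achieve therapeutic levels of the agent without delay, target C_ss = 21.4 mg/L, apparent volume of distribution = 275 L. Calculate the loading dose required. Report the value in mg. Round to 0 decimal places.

LD = Css × Vd = 21.4 × 275 = 5885 mg

5885 mg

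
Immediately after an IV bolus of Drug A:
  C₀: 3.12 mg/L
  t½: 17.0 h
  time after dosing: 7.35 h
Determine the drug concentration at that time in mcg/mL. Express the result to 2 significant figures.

2.3 mcg/mL

k = ln2 / t½ = 0.693147 / 17.0 = 0.04077 h⁻¹
C = C₀ · e^(−k·t) = 3.120 × e^(−0.04077 × 7.35)
  = 3.120 × 0.7411 = 2.312 mg/L
(2.312 mg/L = 2.312 mcg/mL)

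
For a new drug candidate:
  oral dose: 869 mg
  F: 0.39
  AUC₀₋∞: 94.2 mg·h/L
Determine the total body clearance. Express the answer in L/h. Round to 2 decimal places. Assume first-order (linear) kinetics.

3.60 L/h

CL = F·Dose / AUC = 0.39 × 869 / 94.2 = 3.598 L/h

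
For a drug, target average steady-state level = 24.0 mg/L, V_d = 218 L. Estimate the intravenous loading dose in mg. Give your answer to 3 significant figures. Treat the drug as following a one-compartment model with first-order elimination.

LD = Css × Vd = 24.0 × 218 = 5232 mg

5230 mg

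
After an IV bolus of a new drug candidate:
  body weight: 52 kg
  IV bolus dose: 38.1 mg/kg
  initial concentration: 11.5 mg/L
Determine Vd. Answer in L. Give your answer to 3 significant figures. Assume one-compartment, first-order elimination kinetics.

Dose = 38.1 × 52 = 1981 mg
Vd = Dose / C₀ = 1981 / 11.5 = 172.3 L

172 L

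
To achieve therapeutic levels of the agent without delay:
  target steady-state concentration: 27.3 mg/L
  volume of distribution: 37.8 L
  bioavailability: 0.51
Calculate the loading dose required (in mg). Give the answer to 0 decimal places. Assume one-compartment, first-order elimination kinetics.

2023 mg

LD = Css × Vd / F = 27.3 × 37.8 / 0.51 = 2023 mg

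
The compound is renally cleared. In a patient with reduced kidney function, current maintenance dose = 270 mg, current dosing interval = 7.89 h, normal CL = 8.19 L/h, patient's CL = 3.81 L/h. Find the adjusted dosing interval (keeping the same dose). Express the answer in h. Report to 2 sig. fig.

To keep the same average steady-state level, dosing rate must scale with clearance.
CL ratio = 3.81 / 8.19 = 0.4652
New interval (same dose) = 7.89 / 0.4652 = 16.96 h

17 h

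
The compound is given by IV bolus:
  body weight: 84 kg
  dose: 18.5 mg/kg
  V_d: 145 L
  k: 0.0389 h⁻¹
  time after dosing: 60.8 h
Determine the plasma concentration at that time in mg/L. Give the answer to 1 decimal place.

Total dose = 18.5 × 84 = 1554 mg
C₀ = Dose / Vd = 1554 / 145 = 10.72 mg/L
C = C₀ · e^(−k·t) = 10.72 × e^(−0.03890 × 60.8)
  = 10.72 × 0.09394 = 1.007 mg/L

1.0 mg/L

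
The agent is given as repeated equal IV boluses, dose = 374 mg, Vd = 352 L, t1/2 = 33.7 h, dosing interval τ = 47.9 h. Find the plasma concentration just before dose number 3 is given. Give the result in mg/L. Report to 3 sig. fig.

C₀ per dose = Dose / Vd = 374 / 352 = 1.063 mg/L
k = ln2 / t½ = 0.693147 / 33.7 = 0.02057 h⁻¹
Fraction remaining after one interval: r = e^(−kτ) = e^(−0.02057 × 47.9) = 0.3733
Before dose 3, 2 doses have been given (aged 1τ, 2τ).
C_trough = C₀ × (r + r²) = 1.063 × (0.3733 + 0.1394) = 0.5450 mg/L

0.545 mg/L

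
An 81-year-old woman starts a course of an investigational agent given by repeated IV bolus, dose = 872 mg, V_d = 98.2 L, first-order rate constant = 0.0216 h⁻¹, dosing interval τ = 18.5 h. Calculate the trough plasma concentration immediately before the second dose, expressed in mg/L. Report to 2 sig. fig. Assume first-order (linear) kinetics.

C₀ per dose = Dose / Vd = 872 / 98.2 = 8.880 mg/L
Fraction remaining after one interval: r = e^(−kτ) = e^(−0.02160 × 18.5) = 0.6706
Before dose 2, 1 dose has been given (aged 1τ).
C_trough = C₀ × r = 8.880 × 0.6706 = 5.955 mg/L

6.0 mg/L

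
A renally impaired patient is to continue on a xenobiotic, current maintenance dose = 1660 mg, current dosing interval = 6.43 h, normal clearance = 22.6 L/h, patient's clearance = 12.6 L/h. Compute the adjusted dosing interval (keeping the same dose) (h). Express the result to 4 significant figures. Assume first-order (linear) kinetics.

11.53 h

To keep the same average steady-state level, dosing rate must scale with clearance.
CL ratio = 12.6 / 22.6 = 0.5575
New interval (same dose) = 6.43 / 0.5575 = 11.53 h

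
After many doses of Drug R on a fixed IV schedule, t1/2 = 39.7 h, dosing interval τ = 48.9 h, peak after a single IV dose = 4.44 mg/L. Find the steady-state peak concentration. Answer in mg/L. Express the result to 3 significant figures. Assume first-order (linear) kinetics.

7.73 mg/L

k = ln2 / t½ = 0.693147 / 39.7 = 0.01746 h⁻¹
e^(−kτ) = e^(−0.01746 × 48.9) = 0.4258
Accumulation ratio R = 1 / (1 − e^(−kτ)) = 1 / (1 − 0.4258) = 1.742
Steady-state peak = C₀ × R = 4.44 × 1.742 = 7.734 mg/L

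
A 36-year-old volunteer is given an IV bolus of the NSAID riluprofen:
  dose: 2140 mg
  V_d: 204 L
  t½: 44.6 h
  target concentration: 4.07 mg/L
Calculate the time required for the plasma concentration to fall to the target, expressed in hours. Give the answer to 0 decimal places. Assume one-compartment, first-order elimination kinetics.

C₀ = Dose / Vd = 2140 / 204 = 10.49 mg/L
k = ln2 / t½ = 0.693147 / 44.6 = 0.01554 h⁻¹
t = ln(C₀ / C) / k = ln(10.49 / 4.07) / 0.01554
  = ln(2.577) / 0.01554 = 0.9466 / 0.01554 = 60.91 h

61 h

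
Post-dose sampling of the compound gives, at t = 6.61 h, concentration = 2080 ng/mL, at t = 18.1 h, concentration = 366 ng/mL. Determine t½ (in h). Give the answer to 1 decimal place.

4.6 h

k = ln(C₁/C₂) / (t₂ − t₁) = ln(2080/366) / (18.1 − 6.61)
  = 1.737 / 11.49 = 0.1512 h⁻¹
t½ = ln2 / k = 0.693147 / 0.1512 = 4.584 h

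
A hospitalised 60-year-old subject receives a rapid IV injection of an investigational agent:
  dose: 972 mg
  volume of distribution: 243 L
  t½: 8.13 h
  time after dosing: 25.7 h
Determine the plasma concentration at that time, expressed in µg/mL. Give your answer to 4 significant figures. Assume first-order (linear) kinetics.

C₀ = Dose / Vd = 972.0 / 243 = 4.000 mg/L
k = ln2 / t½ = 0.693147 / 8.13 = 0.08526 h⁻¹
C = C₀ · e^(−k·t) = 4.000 × e^(−0.08526 × 25.7)
  = 4.000 × 0.1118 = 0.4472 mg/L
(0.4472 mg/L = 0.4472 µg/mL)

0.4472 µg/mL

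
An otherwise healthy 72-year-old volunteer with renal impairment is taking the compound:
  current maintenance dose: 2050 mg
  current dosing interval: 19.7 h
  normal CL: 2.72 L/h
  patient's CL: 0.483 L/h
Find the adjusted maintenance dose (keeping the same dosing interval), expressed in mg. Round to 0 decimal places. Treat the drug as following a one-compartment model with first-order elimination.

To keep the same average steady-state level, dosing rate must scale with clearance.
CL ratio = 0.483 / 2.72 = 0.1776
New dose (same interval) = 2050 × 0.1776 = 364.1 mg

364 mg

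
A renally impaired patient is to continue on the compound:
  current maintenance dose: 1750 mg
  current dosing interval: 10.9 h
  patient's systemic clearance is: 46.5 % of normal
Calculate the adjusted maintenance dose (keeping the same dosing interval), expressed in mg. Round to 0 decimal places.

To keep the same average steady-state level, dosing rate must scale with clearance.
CL ratio = 46.5 / 100 = 0.4650
New dose (same interval) = 1750 × 0.4650 = 813.8 mg

814 mg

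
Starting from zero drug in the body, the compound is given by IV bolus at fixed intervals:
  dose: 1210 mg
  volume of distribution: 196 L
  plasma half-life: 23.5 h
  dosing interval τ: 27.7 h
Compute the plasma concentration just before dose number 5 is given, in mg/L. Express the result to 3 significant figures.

4.70 mg/L

C₀ per dose = Dose / Vd = 1210 / 196 = 6.173 mg/L
k = ln2 / t½ = 0.693147 / 23.5 = 0.02950 h⁻¹
Fraction remaining after one interval: r = e^(−kτ) = e^(−0.02950 × 27.7) = 0.4417
Before dose 5, 4 doses have been given (aged 1τ, 2τ, 3τ, 4τ).
C_trough = C₀ × (r + r² + … + r^4) = C₀ × r(1−r^4)/(1−r)
        = 6.173 × 0.4417 × (1 − 0.03806) / (1 − 0.4417) = 4.698 mg/L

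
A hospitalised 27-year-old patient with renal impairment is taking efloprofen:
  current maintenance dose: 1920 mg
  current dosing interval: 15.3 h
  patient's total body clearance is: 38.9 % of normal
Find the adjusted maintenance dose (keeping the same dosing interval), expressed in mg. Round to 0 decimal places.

747 mg

To keep the same average steady-state level, dosing rate must scale with clearance.
CL ratio = 38.9 / 100 = 0.3890
New dose (same interval) = 1920 × 0.3890 = 746.9 mg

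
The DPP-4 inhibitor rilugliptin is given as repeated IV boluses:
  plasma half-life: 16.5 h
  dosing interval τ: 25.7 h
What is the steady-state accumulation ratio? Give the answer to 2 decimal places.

k = ln2 / t½ = 0.693147 / 16.5 = 0.04201 h⁻¹
e^(−kτ) = e^(−0.04201 × 25.7) = 0.3397
Accumulation ratio R = 1 / (1 − e^(−kτ)) = 1 / (1 − 0.3397) = 1.514

1.51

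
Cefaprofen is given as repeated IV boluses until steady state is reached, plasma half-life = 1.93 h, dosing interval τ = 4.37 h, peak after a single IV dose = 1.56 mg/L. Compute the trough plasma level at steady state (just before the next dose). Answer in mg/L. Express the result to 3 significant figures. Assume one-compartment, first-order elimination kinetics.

k = ln2 / t½ = 0.693147 / 1.93 = 0.3591 h⁻¹
e^(−kτ) = e^(−0.3591 × 4.37) = 0.2082
Accumulation ratio R = 1 / (1 − e^(−kτ)) = 1 / (1 − 0.2082) = 1.263
Steady-state trough = C₀ × R × e^(−kτ) = 1.56 × 1.263 × 0.2082 = 0.4102 mg/L

0.410 mg/L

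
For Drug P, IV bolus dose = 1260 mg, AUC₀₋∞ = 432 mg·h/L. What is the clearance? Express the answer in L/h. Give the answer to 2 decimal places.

CL = Dose / AUC = 1260 / 432 = 2.917 L/h

2.92 L/h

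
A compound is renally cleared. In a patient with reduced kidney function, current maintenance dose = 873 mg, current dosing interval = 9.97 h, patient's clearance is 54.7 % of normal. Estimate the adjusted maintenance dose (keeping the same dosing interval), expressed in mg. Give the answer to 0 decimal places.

To keep the same average steady-state level, dosing rate must scale with clearance.
CL ratio = 54.7 / 100 = 0.5470
New dose (same interval) = 873 × 0.5470 = 477.5 mg

478 mg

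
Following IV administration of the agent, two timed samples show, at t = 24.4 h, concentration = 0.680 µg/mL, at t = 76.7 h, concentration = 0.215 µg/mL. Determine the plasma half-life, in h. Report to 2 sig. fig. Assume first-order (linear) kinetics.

k = ln(C₁/C₂) / (t₂ − t₁) = ln(0.680/0.215) / (76.7 − 24.4)
  = 1.151 / 52.30 = 0.02201 h⁻¹
t½ = ln2 / k = 0.693147 / 0.02201 = 31.49 h

31 h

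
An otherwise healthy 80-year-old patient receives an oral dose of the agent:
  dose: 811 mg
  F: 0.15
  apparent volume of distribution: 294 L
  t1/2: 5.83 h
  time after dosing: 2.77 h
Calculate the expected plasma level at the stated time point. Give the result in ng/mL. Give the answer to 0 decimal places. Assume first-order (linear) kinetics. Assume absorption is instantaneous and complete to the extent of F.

Amount reaching circulation = F × Dose = 0.15 × 811.0 = 121.7 mg
C₀ = F·Dose / Vd = 121.7 / 294 = 0.4139 mg/L
k = ln2 / t½ = 0.693147 / 5.83 = 0.1189 h⁻¹
C = C₀ · e^(−k·t) = 0.4139 × e^(−0.1189 × 2.77)
  = 0.4139 × 0.7194 = 0.2978 mg/L
Convert: 0.2978 mg/L × 1000 = 297.8 ng/mL

298 ng/mL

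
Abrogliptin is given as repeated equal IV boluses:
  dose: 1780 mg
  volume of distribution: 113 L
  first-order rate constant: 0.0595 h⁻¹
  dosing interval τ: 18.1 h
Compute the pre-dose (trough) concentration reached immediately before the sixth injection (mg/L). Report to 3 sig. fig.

8.10 mg/L

C₀ per dose = Dose / Vd = 1780 / 113 = 15.75 mg/L
Fraction remaining after one interval: r = e^(−kτ) = e^(−0.05950 × 18.1) = 0.3406
Before dose 6, 5 doses have been given (aged 1τ, 2τ, 3τ, 4τ, 5τ).
C_trough = C₀ × (r + r² + … + r^5) = C₀ × r(1−r^5)/(1−r)
        = 15.75 × 0.3406 × (1 − 0.004584) / (1 − 0.3406) = 8.098 mg/L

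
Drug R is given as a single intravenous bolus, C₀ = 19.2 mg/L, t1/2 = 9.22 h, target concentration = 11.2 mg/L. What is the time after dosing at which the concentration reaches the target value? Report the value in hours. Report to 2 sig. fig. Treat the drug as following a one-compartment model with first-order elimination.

7.2 h

k = ln2 / t½ = 0.693147 / 9.22 = 0.07518 h⁻¹
t = ln(C₀ / C) / k = ln(19.20 / 11.2) / 0.07518
  = ln(1.714) / 0.07518 = 0.5388 / 0.07518 = 7.167 h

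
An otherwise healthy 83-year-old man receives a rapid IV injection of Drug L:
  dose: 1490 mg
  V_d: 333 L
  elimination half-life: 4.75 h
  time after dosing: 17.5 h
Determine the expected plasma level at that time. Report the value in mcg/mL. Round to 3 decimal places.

C₀ = Dose / Vd = 1490 / 333 = 4.474 mg/L
k = ln2 / t½ = 0.693147 / 4.75 = 0.1459 h⁻¹
C = C₀ · e^(−k·t) = 4.474 × e^(−0.1459 × 17.5)
  = 4.474 × 0.07783 = 0.3482 mg/L
(0.3482 mg/L = 0.3482 mcg/mL)

0.348 mcg/mL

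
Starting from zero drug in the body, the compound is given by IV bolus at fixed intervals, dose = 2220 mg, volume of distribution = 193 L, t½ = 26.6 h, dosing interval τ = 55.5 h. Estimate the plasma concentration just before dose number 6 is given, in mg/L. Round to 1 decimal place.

C₀ per dose = Dose / Vd = 2220 / 193 = 11.50 mg/L
k = ln2 / t½ = 0.693147 / 26.6 = 0.02606 h⁻¹
Fraction remaining after one interval: r = e^(−kτ) = e^(−0.02606 × 55.5) = 0.2354
Before dose 6, 5 doses have been given (aged 1τ, 2τ, 3τ, 4τ, 5τ).
C_trough = C₀ × (r + r² + … + r^5) = C₀ × r(1−r^5)/(1−r)
        = 11.50 × 0.2354 × (1 − 0.0007228) / (1 − 0.2354) = 3.538 mg/L

3.5 mg/L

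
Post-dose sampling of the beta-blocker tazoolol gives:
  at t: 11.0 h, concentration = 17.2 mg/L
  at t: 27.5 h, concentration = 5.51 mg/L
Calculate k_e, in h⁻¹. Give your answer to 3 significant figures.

k = ln(C₁/C₂) / (t₂ − t₁) = ln(17.2/5.51) / (27.5 − 11.0)
  = 1.138 / 16.50 = 0.06897 h⁻¹

0.0690 h⁻¹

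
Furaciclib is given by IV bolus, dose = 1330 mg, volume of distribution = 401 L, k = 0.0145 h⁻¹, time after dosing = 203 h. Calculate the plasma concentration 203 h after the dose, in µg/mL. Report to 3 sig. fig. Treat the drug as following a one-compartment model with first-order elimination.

0.175 µg/mL

C₀ = Dose / Vd = 1330 / 401 = 3.317 mg/L
C = C₀ · e^(−k·t) = 3.317 × e^(−0.01450 × 203)
  = 3.317 × 0.05268 = 0.1747 mg/L
(0.1747 mg/L = 0.1747 µg/mL)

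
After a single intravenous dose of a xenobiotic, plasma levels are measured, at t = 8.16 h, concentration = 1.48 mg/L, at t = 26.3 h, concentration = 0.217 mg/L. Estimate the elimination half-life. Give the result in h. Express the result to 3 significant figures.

6.55 h

k = ln(C₁/C₂) / (t₂ − t₁) = ln(1.48/0.217) / (26.3 − 8.16)
  = 1.920 / 18.14 = 0.1058 h⁻¹
t½ = ln2 / k = 0.693147 / 0.1058 = 6.551 h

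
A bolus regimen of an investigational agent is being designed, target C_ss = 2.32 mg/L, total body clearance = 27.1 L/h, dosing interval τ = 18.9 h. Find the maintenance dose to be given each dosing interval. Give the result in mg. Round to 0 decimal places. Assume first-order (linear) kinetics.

1188 mg

At steady state, Dose/τ = Css × CL.
Dose = Css × CL × τ = 2.32 × 27.10 × 18.9 = 1188 mg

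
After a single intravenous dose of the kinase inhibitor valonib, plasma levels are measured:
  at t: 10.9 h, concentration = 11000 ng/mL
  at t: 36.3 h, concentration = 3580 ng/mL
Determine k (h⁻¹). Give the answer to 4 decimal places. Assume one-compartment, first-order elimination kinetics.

k = ln(C₁/C₂) / (t₂ − t₁) = ln(11000/3580) / (36.3 − 10.9)
  = 1.123 / 25.40 = 0.04421 h⁻¹

0.0442 h⁻¹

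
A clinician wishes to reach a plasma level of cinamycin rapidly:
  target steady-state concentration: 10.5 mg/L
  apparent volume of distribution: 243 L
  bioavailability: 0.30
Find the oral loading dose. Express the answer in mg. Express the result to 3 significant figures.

LD = Css × Vd / F = 10.5 × 243 / 0.30 = 8505 mg

8510 mg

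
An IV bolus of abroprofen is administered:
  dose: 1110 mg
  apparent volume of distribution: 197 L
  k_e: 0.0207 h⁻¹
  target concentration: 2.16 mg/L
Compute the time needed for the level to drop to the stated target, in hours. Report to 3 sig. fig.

C₀ = Dose / Vd = 1110 / 197 = 5.635 mg/L
t = ln(C₀ / C) / k = ln(5.635 / 2.16) / 0.02070
  = ln(2.609) / 0.02070 = 0.9590 / 0.02070 = 46.33 h

46.3 h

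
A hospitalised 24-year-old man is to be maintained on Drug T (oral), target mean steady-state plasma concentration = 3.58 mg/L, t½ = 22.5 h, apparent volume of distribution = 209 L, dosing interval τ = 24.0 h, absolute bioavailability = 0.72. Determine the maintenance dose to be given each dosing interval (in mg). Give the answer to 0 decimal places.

768 mg

k = ln2 / t½ = 0.693147 / 22.5 = 0.03081 h⁻¹
CL = k × Vd = 0.03081 × 209 = 6.439 L/h
At steady state, F × (Dose/τ) = Css × CL.
Dose = Css × CL × τ / F = 3.58 × 6.439 × 24.0 / 0.72 = 768.4 mg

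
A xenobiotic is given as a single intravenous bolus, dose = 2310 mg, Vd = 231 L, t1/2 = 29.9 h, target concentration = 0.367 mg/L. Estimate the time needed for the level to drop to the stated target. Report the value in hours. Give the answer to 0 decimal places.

143 h

C₀ = Dose / Vd = 2310 / 231 = 10.00 mg/L
k = ln2 / t½ = 0.693147 / 29.9 = 0.02318 h⁻¹
t = ln(C₀ / C) / k = ln(10.00 / 0.367) / 0.02318
  = ln(27.25) / 0.02318 = 3.305 / 0.02318 = 142.6 h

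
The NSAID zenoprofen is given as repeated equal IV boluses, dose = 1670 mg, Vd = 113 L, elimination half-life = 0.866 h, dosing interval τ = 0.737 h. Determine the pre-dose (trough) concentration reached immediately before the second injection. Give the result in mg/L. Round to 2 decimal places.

C₀ per dose = Dose / Vd = 1670 / 113 = 14.78 mg/L
k = ln2 / t½ = 0.693147 / 0.866 = 0.8004 h⁻¹
Fraction remaining after one interval: r = e^(−kτ) = e^(−0.8004 × 0.737) = 0.5544
Before dose 2, 1 dose has been given (aged 1τ).
C_trough = C₀ × r = 14.78 × 0.5544 = 8.194 mg/L

8.19 mg/L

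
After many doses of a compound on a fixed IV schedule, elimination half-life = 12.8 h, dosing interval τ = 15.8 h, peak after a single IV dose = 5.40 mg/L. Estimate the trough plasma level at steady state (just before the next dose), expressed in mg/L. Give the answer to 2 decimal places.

3.99 mg/L

k = ln2 / t½ = 0.693147 / 12.8 = 0.05415 h⁻¹
e^(−kτ) = e^(−0.05415 × 15.8) = 0.4250
Accumulation ratio R = 1 / (1 − e^(−kτ)) = 1 / (1 − 0.4250) = 1.739
Steady-state trough = C₀ × R × e^(−kτ) = 5.40 × 1.739 × 0.4250 = 3.991 mg/L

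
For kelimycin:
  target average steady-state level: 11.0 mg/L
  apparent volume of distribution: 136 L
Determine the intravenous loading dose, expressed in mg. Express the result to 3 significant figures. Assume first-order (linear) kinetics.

1500 mg

LD = Css × Vd = 11.0 × 136 = 1496 mg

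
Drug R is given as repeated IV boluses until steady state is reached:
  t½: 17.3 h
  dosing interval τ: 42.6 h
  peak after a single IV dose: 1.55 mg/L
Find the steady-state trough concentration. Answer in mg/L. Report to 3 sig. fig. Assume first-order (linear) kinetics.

k = ln2 / t½ = 0.693147 / 17.3 = 0.04007 h⁻¹
e^(−kτ) = e^(−0.04007 × 42.6) = 0.1814
Accumulation ratio R = 1 / (1 − e^(−kτ)) = 1 / (1 − 0.1814) = 1.222
Steady-state trough = C₀ × R × e^(−kτ) = 1.55 × 1.222 × 0.1814 = 0.3436 mg/L

0.344 mg/L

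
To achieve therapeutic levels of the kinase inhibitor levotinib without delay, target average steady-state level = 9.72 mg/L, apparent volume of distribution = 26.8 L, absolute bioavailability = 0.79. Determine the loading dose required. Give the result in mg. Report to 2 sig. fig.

330 mg

LD = Css × Vd / F = 9.72 × 26.8 / 0.79 = 329.7 mg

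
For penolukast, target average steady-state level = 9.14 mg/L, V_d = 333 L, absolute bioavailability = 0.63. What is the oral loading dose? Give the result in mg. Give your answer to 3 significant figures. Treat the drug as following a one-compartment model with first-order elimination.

LD = Css × Vd / F = 9.14 × 333 / 0.63 = 4831 mg

4830 mg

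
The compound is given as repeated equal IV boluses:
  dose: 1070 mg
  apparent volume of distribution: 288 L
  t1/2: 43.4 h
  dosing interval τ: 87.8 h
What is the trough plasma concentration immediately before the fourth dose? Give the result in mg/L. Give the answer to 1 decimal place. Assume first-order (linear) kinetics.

1.2 mg/L

C₀ per dose = Dose / Vd = 1070 / 288 = 3.715 mg/L
k = ln2 / t½ = 0.693147 / 43.4 = 0.01597 h⁻¹
Fraction remaining after one interval: r = e^(−kτ) = e^(−0.01597 × 87.8) = 0.2461
Before dose 4, 3 doses have been given (aged 1τ, 2τ, 3τ).
C_trough = C₀ × (r + r² + … + r^3) = C₀ × r(1−r^3)/(1−r)
        = 3.715 × 0.2461 × (1 − 0.01491) / (1 − 0.2461) = 1.195 mg/L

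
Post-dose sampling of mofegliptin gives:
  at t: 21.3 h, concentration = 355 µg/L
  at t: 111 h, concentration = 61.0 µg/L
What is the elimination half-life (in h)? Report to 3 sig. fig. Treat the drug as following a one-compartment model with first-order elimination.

35.3 h

k = ln(C₁/C₂) / (t₂ − t₁) = ln(355/61.0) / (111 − 21.3)
  = 1.761 / 89.70 = 0.01963 h⁻¹
t½ = ln2 / k = 0.693147 / 0.01963 = 35.31 h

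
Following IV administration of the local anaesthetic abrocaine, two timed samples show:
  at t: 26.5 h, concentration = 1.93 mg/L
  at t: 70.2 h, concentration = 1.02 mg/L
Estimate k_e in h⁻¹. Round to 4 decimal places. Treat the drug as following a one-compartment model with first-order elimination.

k = ln(C₁/C₂) / (t₂ − t₁) = ln(1.93/1.02) / (70.2 − 26.5)
  = 0.6377 / 43.70 = 0.01459 h⁻¹

0.0146 h⁻¹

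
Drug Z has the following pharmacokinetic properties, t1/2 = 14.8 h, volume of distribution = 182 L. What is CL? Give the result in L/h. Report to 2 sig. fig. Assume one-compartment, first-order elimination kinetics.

8.5 L/h

k = ln2 / t½ = 0.693147 / 14.8 = 0.04683 h⁻¹
CL = k × Vd = 0.04683 × 182 = 8.523 L/h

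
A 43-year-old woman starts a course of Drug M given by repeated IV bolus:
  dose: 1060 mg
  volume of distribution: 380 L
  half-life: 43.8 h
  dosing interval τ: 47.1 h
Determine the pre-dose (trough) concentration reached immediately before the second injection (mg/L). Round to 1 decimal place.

1.3 mg/L

C₀ per dose = Dose / Vd = 1060 / 380 = 2.789 mg/L
k = ln2 / t½ = 0.693147 / 43.8 = 0.01583 h⁻¹
Fraction remaining after one interval: r = e^(−kτ) = e^(−0.01583 × 47.1) = 0.4745
Before dose 2, 1 dose has been given (aged 1τ).
C_trough = C₀ × r = 2.789 × 0.4745 = 1.323 mg/L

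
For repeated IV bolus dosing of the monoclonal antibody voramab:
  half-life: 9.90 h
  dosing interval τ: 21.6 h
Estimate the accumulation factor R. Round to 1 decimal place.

1.3

k = ln2 / t½ = 0.693147 / 9.90 = 0.07001 h⁻¹
e^(−kτ) = e^(−0.07001 × 21.6) = 0.2204
Accumulation ratio R = 1 / (1 − e^(−kτ)) = 1 / (1 − 0.2204) = 1.283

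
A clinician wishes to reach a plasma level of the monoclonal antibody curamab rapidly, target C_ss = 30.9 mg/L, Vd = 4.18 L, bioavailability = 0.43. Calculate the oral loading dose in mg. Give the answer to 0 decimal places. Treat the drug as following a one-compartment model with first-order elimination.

LD = Css × Vd / F = 30.9 × 4.18 / 0.43 = 300.4 mg

300 mg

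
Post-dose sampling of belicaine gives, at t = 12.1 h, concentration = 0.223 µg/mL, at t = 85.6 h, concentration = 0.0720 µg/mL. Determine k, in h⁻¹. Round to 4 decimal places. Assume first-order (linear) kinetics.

0.0154 h⁻¹

k = ln(C₁/C₂) / (t₂ − t₁) = ln(0.223/0.0720) / (85.6 − 12.1)
  = 1.131 / 73.50 = 0.01539 h⁻¹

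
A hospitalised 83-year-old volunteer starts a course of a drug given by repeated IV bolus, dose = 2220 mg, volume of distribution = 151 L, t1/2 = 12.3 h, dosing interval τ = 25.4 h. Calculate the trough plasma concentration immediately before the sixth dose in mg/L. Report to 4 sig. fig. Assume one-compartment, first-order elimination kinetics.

C₀ per dose = Dose / Vd = 2220 / 151 = 14.70 mg/L
k = ln2 / t½ = 0.693147 / 12.3 = 0.05635 h⁻¹
Fraction remaining after one interval: r = e^(−kτ) = e^(−0.05635 × 25.4) = 0.2390
Before dose 6, 5 doses have been given (aged 1τ, 2τ, 3τ, 4τ, 5τ).
C_trough = C₀ × (r + r² + … + r^5) = C₀ × r(1−r^5)/(1−r)
        = 14.70 × 0.2390 × (1 − 0.0007798) / (1 − 0.2390) = 4.613 mg/L

4.613 mg/L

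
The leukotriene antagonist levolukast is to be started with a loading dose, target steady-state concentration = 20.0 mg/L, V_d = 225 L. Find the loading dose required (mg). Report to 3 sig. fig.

4500 mg

LD = Css × Vd = 20.0 × 225 = 4500 mg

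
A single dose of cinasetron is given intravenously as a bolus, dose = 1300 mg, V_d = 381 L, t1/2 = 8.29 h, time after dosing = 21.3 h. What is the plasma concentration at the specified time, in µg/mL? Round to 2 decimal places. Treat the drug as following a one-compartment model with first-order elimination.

C₀ = Dose / Vd = 1300 / 381 = 3.412 mg/L
k = ln2 / t½ = 0.693147 / 8.29 = 0.08361 h⁻¹
C = C₀ · e^(−k·t) = 3.412 × e^(−0.08361 × 21.3)
  = 3.412 × 0.1685 = 0.5749 mg/L
(0.5749 mg/L = 0.5749 µg/mL)

0.57 µg/mL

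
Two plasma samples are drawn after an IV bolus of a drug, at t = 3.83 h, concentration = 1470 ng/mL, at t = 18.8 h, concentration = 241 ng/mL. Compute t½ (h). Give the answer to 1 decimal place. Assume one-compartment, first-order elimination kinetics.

k = ln(C₁/C₂) / (t₂ − t₁) = ln(1470/241) / (18.8 − 3.83)
  = 1.808 / 14.97 = 0.1208 h⁻¹
t½ = ln2 / k = 0.693147 / 0.1208 = 5.738 h

5.7 h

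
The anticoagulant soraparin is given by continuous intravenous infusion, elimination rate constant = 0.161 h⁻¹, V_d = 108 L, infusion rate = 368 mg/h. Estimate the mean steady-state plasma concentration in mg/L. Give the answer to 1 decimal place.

21.2 mg/L

CL = k × Vd = 0.1610 × 108 = 17.39 L/h
At steady state Css = R₀ / CL = 368 / 17.39 = 21.16 mg/L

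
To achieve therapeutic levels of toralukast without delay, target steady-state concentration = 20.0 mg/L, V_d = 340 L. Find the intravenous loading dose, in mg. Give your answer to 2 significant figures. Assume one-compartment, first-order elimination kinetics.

LD = Css × Vd = 20.0 × 340 = 6800 mg

6800 mg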